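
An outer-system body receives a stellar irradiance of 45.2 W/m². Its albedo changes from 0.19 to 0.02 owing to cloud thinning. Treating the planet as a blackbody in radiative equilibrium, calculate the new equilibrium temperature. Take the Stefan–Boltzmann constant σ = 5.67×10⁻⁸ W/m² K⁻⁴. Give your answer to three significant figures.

With the new albedo, S(1−α₂)/4 = 11.07 W/m², so T₂ = 118.2 K.

118 K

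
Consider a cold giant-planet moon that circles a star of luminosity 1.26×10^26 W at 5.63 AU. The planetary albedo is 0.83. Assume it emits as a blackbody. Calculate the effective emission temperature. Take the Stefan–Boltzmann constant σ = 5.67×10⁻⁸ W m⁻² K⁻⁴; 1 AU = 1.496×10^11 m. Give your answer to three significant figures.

Orbital distance: d = 5.63 AU = 8.422×10^11 m.
Flux at the orbit: S = L/(4πd²) = 1.26×10^26/(4π·(8.42×10^11)²) = 14.13 W m⁻².
Absorbed flux (global mean): S(1−α)/4 = 14.13·0.17/4 = 0.6007 W m⁻².
Set σT⁴ = 0.6007 → T = (0.6007/σ)^(1/4) = 57.05 K.

57.1 K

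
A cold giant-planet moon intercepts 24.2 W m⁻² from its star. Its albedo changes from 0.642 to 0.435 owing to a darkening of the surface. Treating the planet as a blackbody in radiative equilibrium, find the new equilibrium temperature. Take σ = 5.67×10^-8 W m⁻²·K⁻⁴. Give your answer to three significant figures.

With the new albedo, S(1−α₂)/4 = 3.418 W m⁻², so T₂ = 88.12 K.

88.1 K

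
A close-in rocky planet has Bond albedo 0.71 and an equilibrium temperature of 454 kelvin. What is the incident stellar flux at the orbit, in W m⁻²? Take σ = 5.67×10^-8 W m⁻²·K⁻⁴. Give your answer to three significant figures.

33200 W m⁻²

From S(1−α)/4 = σT⁴: S = 4σT⁴/(1−α).
The emitted flux is σT⁴ = 2409 W m⁻².
S = 4·2409/0.29 = 33230 W m⁻².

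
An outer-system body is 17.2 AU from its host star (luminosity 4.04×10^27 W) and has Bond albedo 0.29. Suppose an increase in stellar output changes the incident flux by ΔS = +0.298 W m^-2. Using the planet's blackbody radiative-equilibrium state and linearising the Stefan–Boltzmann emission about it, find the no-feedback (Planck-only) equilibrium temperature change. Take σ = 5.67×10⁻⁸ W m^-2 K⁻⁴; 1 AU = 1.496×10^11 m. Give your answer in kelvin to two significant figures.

0.17 K

d = 17.2 × 1.496×10^11 m = 2.573×10^12 m.
S = L/(4πd²) = 48.56 W m^-2.
Unperturbed T_e = [48.56·(1−0.29)/(4σ)]^¼ = 111.0 K.
Only a fraction (1−α) is absorbed and it's spread over 4πR², so ΔF = (1−α)ΔS/4 = 0.05289 W m^-2.
Linearising σT⁴ gives d(σT⁴)/dT = 4σT_e³ = 0.3105 W m^-2 per K.
Hence the no-feedback warming is ΔF/(4σT_e³) = 0.170 K.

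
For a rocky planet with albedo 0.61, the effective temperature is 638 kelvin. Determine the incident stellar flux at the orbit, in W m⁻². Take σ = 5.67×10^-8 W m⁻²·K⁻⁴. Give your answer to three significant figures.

96400 W m⁻²

From S(1−α)/4 = σT⁴: S = 4σT⁴/(1−α).
σT⁴ = 5.67×10⁻⁸·(638)⁴ = 9394 W m⁻².
S = 4·9394/0.39 = 96350 W m⁻².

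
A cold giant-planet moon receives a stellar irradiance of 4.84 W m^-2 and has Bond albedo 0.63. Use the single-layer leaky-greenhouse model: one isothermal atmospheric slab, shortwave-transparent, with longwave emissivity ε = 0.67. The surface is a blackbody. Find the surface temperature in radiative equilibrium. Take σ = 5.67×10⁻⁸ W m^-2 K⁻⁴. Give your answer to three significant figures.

58.7 kelvin

At the top of the atmosphere, σT_e⁴ = S(1−α)/4 = 0.4477 W m^-2, giving T_e = 53.01 K.
Surface balance with a leaky layer gives σT_s⁴ = σT_e⁴·2/(2−ε), so T_s = T_e·[2/(2−0.67)]^(1/4) = 58.70 K.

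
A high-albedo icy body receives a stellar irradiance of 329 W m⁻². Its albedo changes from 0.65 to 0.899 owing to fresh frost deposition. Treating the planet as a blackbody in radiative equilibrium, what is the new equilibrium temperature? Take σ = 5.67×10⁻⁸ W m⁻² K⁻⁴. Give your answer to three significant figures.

110 K

With the new albedo, S(1−α₂)/4 = 8.307 W m⁻², so T₂ = 110.0 K.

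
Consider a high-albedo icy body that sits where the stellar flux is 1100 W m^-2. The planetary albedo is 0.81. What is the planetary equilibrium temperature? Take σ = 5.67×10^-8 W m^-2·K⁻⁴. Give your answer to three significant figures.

174 K

Averaging over the sphere, the absorbed flux is S(1−α)/4 = 52.25 W m^-2.
Set σT⁴ = 52.25 → T = (52.25/σ)^(1/4) = 174.2 K.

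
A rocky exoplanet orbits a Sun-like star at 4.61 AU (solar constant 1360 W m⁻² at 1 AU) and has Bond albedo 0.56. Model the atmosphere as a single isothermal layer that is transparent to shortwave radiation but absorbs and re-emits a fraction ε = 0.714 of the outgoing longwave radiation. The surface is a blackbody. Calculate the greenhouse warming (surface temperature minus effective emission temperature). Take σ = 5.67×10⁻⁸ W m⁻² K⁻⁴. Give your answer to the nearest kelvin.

Irradiance scales as 1/d², so S = 1360 W m⁻² × (1/4.61)² = 63.99 W m⁻².
At the top of the atmosphere, σT_e⁴ = S(1−α)/4 = 7.039 W m⁻², giving T_e = 105.6 K.
For a single slab of emissivity ε, T_s⁴ = 2T_e⁴/(2−ε); thus T_s = 105.6·(1.555)^(1/4) = 117.9 K.
T_s − T_e = 117.9 − 105.6 = 12.32 K.

12 K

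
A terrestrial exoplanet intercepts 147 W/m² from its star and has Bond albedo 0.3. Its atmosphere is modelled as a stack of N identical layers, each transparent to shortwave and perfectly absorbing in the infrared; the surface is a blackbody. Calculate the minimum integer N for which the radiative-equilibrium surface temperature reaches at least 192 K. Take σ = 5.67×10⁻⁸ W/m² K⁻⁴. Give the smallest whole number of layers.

Top-of-atmosphere balance: σT_e⁴ = S(1−α)/4 = 25.72 W/m² → T_e = 145.9 K.
Since T_s⁴ = (N+1)T_e⁴, we need N ≥ (T_s/T_e)⁴ − 1 = 1.995.
So N ≥ 1.995; the smallest integer is N = 2.

2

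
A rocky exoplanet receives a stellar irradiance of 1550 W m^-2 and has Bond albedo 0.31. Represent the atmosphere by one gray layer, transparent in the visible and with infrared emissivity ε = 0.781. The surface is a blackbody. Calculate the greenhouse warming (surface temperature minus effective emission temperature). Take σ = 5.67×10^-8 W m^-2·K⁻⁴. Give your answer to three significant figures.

34.5 K

The planet radiates to space at T_e = [S(1−α)/(4σ)]^(1/4) = 262.1 K.
For a single slab of emissivity ε, T_s⁴ = 2T_e⁴/(2−ε); thus T_s = 262.1·(1.641)^(1/4) = 296.6 K.
The atmosphere warms the surface by 34.53 K.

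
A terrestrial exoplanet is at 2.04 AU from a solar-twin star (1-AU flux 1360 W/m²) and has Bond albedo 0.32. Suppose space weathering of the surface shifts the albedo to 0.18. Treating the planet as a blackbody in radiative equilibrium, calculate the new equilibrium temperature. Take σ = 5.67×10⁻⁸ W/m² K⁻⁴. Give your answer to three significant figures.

Flux at the orbit: S = 1360/(2.04)² = 326.8 W/m².
T₂ = [S(1−α₂)/(4σ)]^(1/4) = [326.8·0.82/(4σ)]^(1/4) = 185.4 K.

185 kelvin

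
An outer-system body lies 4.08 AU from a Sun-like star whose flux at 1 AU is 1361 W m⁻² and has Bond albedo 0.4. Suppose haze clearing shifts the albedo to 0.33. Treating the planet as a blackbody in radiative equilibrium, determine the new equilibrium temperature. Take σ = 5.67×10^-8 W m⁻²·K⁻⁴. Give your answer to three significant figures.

By the inverse-square law, S = 1361/4.08² = 81.76 W m⁻².
With the new albedo, S(1−α₂)/4 = 13.69 W m⁻², so T₂ = 124.7 K.

125 kelvin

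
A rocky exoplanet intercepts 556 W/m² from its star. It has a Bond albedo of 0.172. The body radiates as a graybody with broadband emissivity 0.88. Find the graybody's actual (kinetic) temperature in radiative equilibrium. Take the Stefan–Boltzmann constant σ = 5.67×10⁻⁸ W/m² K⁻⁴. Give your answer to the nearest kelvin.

Averaging over the sphere, the absorbed flux is S(1−α)/4 = 115.1 W/m².
Equating to εσT⁴ with ε = 0.88: T = (115.1/0.88σ)^(1/4) = 219.2 K.

219 kelvin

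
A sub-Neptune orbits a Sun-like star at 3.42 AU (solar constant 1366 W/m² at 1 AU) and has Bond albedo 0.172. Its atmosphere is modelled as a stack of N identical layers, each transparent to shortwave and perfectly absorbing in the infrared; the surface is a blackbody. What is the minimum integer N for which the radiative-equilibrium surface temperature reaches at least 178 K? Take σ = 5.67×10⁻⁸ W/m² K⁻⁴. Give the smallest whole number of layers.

2

By the inverse-square law, S = 1366/3.42² = 116.8 W/m².
The effective emission temperature is T_e = [S(1−α)/(4σ)]^¼ = 143.7 K.
Need (N+1)T_e⁴ ≥ T_s⁴, i.e. N+1 ≥ (178/143.7)⁴ = 2.354.
Rounding up, N = 2.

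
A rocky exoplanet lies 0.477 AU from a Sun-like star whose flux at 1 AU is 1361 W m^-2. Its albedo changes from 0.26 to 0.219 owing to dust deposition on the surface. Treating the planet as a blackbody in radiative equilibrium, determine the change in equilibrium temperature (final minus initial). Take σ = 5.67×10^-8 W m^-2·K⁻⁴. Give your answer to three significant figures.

5.07 K

By the inverse-square law, S = 1361/0.477² = 5982 W m^-2.
With α = 0.26, T₁ = 373.8 K.
After:  T₂ = [5982·0.781/(4σ)]^(1/4) = 378.8 K.
ΔT = T₂ − T₁ = 5.073 K.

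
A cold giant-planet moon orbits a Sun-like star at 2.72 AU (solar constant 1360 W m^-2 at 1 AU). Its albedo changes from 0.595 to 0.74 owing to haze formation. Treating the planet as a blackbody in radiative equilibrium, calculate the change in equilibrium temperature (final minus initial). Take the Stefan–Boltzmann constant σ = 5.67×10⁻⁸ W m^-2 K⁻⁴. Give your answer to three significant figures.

-14.1 K

By the inverse-square law, S = 1360/2.72² = 183.8 W m^-2.
Before: T₁ = [183.8·0.405/(4σ)]^(1/4) = 134.6 K.
After:  T₂ = [183.8·0.26/(4σ)]^(1/4) = 120.5 K.
Change: 120.5 − 134.6 = -14.12 K.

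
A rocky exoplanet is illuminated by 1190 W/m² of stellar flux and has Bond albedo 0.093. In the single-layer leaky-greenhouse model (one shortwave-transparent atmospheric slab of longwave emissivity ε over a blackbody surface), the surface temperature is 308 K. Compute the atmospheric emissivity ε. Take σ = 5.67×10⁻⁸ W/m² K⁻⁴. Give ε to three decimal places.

First, T_e = [1190·(1−0.093)/(4σ)]^(1/4) = 262.7 K.
Since (2−ε)/2 = (T_e/T_s)⁴ = 0.5288, ε = 0.9424.

0.942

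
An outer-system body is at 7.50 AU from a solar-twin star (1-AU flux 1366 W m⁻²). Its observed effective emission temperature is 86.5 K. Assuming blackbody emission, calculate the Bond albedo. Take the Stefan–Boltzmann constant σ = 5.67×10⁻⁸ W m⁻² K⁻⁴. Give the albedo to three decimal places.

0.477

By the inverse-square law, S = 1366/7.50² = 24.28 W m⁻².
Rearranging the radiative balance, α = 1 − 4σT⁴/S.
σT⁴ = 3.174 W m⁻², so 4σT⁴ = 12.70 W m⁻².
Hence α = 1 − 12.70/24.28 = 0.4771.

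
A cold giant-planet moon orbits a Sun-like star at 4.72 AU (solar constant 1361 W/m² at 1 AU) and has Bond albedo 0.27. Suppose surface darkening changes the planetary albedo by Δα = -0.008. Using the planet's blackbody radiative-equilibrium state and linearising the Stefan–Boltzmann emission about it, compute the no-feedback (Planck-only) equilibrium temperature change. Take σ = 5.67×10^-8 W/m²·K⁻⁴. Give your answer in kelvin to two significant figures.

Irradiance scales as 1/d², so S = 1361 W/m² × (1/4.72)² = 61.09 W/m².
Unperturbed T_e = [61.09·(1−0.27)/(4σ)]^¼ = 118.4 K.
The change in absorbed flux is Δ[S(1−α)/4] = −SΔα/4 = 0.1222 W/m².
The Planck feedback parameter is 4σT_e³ = 0.3766 W/m²/K.
So ΔT₀ = 0.1222/0.3766 = 0.324 K.

0.32 kelvin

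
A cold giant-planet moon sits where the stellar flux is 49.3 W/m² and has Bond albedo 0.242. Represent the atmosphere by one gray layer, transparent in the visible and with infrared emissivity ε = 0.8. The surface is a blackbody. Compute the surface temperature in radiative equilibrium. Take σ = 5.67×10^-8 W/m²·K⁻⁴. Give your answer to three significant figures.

Effective emission temperature (TOA balance): σT_e⁴ = S(1−α)/4 = 9.342 W/m² → T_e = 113.3 K.
Surface balance with a leaky layer gives σT_s⁴ = σT_e⁴·2/(2−ε), so T_s = T_e·[2/(2−0.8)]^(1/4) = 128.7 K.

129 kelvin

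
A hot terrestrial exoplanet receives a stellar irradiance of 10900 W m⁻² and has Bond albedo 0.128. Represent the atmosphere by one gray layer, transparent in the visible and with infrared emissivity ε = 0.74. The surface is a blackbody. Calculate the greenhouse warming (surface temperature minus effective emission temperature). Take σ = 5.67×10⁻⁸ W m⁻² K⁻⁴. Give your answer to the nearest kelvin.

Effective emission temperature (TOA balance): σT_e⁴ = S(1−α)/4 = 2376 W m⁻² → T_e = 452.5 K.
Surface balance with a leaky layer gives σT_s⁴ = σT_e⁴·2/(2−ε), so T_s = T_e·[2/(2−0.74)]^(1/4) = 507.9 K.
Greenhouse warming: T_s − T_e = 55.40 K.

55 K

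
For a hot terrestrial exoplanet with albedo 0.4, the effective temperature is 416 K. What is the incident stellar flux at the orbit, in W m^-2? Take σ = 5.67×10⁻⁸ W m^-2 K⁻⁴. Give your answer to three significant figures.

From S(1−α)/4 = σT⁴: S = 4σT⁴/(1−α).
σT⁴ = 5.67×10⁻⁸·(416)⁴ = 1698 W m^-2.
So S = 4×1698/(1−0.4) = 11320 W m^-2.

11300 W m^-2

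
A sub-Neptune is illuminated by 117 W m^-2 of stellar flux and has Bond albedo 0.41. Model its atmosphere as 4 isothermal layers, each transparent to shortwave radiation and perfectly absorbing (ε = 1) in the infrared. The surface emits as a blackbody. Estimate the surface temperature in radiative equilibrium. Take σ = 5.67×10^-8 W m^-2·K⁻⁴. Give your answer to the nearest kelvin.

198 K

Top-of-atmosphere balance: σT_e⁴ = S(1−α)/4 = 17.26 W m^-2 → T_e = 132.1 K.
Layer-by-layer balance gives σT_s⁴ = (N+1)σT_e⁴, so T_s = 5^¼·132.1 = 197.5 K.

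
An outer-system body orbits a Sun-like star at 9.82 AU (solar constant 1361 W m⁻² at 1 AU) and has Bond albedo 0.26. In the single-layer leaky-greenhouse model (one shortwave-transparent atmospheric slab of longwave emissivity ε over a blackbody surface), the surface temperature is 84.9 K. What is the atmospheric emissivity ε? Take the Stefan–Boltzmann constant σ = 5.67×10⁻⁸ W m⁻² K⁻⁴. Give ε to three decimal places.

0.227

Flux at the orbit: S = 1361/(9.82)² = 14.11 W m⁻².
TOA balance gives T_e = 82.38 K.
Since (2−ε)/2 = (T_e/T_s)⁴ = 0.8863, ε = 0.2273.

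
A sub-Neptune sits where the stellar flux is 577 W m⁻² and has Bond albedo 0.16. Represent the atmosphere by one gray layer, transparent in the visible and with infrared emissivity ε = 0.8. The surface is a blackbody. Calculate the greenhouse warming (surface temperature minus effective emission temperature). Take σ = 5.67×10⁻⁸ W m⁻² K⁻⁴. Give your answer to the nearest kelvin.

29 K

The planet radiates to space at T_e = [S(1−α)/(4σ)]^(1/4) = 215.0 K.
The surface balance (absorbed SW + ε·downward IR = σT_s⁴) with T_a⁴ = T_s⁴/2 reduces to T_s = T_e·[2/(2−ε)]^¼ = 244.3 K.
T_s − T_e = 244.3 − 215.0 = 29.29 K.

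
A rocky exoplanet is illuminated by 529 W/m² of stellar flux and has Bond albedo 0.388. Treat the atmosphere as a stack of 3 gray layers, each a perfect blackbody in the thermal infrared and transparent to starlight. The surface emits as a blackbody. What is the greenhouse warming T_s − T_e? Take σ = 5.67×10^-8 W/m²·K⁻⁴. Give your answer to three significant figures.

80.5 K

Top-of-atmosphere balance: σT_e⁴ = S(1−α)/4 = 80.94 W/m² → T_e = 194.4 K.
T_s = (N+1)^(1/4)·T_e = 274.9 K.
Warming: T_s − T_e = 80.51 K.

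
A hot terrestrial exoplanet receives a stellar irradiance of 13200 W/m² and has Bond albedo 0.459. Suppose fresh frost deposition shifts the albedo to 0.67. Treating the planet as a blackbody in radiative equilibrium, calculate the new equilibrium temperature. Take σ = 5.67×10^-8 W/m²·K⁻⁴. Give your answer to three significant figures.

372 K

With the new albedo, S(1−α₂)/4 = 1089 W/m², so T₂ = 372.3 K.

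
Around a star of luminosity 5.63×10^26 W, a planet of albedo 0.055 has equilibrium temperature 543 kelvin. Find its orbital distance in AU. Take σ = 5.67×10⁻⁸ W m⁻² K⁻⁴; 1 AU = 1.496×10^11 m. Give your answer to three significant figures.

The flux needed for this T is 4σT⁴/(1−0.055) = 20860 W m⁻².
S = L/(4πd²) → d = √(L/4πS) = √(5.63×10^26/(4π·20860)) = 4.634×10^10 m = 0.3098 AU.

0.310 AU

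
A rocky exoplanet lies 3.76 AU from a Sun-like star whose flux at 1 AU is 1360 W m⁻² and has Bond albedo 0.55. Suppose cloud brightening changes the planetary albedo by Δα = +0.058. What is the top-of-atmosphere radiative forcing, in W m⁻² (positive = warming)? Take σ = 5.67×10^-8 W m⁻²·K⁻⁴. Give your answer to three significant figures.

-1.39 W m⁻²

Irradiance scales as 1/d², so S = 1360 W m⁻² × (1/3.76)² = 96.20 W m⁻².
The change in absorbed flux is Δ[S(1−α)/4] = −SΔα/4 = -1.395 W m⁻².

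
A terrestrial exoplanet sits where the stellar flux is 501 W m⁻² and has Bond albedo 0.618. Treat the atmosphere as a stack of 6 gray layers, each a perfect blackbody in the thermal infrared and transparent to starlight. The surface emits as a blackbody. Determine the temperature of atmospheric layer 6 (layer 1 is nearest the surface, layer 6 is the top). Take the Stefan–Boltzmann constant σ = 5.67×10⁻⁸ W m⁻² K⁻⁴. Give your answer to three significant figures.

Top-of-atmosphere balance: σT_e⁴ = S(1−α)/4 = 47.85 W m⁻² → T_e = 170.4 K.
Each opaque layer satisfies 2T_j⁴ = T_{j−1}⁴ + T_{j+1}⁴, giving T_k⁴ = (N+1−k)T_e⁴.
T_6 = (1)^(1/4)·170.4 = 170.4 K.

170 kelvin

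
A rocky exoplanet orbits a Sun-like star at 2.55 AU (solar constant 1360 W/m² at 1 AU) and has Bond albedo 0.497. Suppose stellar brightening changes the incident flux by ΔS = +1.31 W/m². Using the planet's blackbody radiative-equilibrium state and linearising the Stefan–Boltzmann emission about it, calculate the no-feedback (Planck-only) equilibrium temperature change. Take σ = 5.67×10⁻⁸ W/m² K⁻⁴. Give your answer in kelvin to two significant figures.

0.23 K

Irradiance scales as 1/d², so S = 1360 W/m² × (1/2.55)² = 209.2 W/m².
The baseline emission temperature is T_e = 146.8 K.
TOA radiative forcing: ΔF = (1−α)ΔS/4 = 0.503·(+1.31)/4 = 0.1647 W/m².
Linearising σT⁴ gives d(σT⁴)/dT = 4σT_e³ = 0.7169 W/m² per K.
ΔT₀ = ΔF/λ_P = 0.1647/0.7169 = 0.230 K.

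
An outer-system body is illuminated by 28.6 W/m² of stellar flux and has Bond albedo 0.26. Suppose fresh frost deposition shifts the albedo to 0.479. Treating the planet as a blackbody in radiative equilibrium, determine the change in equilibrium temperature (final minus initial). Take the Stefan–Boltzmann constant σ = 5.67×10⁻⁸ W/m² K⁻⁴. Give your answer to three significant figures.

-8.25 K

Initial: T₁ = [S(1−0.26)/(4σ)]^(1/4) = 98.29 K.
With α = 0.479, T₂ = 90.03 K.
Change: 90.03 − 98.29 = -8.255 K.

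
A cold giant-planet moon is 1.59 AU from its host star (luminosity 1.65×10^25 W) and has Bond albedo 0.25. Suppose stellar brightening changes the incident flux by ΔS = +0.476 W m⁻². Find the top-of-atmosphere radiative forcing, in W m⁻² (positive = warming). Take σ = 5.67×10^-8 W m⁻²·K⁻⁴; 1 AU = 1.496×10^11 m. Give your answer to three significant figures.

0.0892 W m⁻²

Orbital distance: d = 1.59 AU = 2.379×10^11 m.
Spreading L over a sphere of radius d: S = 1.65×10^25/(4π·2.38×10^11²) = 23.21 W m⁻².
TOA radiative forcing: ΔF = (1−α)ΔS/4 = 0.75·(+0.476)/4 = 0.08925 W m⁻².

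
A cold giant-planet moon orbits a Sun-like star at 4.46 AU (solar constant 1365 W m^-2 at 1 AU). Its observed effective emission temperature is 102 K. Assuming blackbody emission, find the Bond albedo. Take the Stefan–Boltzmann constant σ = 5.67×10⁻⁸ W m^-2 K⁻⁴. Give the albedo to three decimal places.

0.642

By the inverse-square law, S = 1365/4.46² = 68.62 W m^-2.
Energy balance: S(1−α)/4 = σT⁴, so 1−α = 4σT⁴/S.
σT⁴ = 6.137 W m^-2, so 4σT⁴ = 24.55 W m^-2.
Hence α = 1 − 24.55/68.62 = 0.6422.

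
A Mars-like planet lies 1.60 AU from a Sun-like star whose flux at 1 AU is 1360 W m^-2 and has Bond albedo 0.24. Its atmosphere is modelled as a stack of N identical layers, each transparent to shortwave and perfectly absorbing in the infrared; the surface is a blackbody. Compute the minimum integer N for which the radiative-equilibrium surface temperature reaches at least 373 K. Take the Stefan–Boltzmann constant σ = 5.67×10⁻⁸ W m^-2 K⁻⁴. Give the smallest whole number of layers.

10

By the inverse-square law, S = 1360/1.60² = 531.2 W m^-2.
Top-of-atmosphere balance: σT_e⁴ = S(1−α)/4 = 100.9 W m^-2 → T_e = 205.4 K.
T_s = (N+1)^(1/4)·T_e ≥ 373 K requires N+1 ≥ (T_s/T_e)⁴ = (373/205.4)⁴ = 10.873.
So N ≥ 9.873; the smallest integer is N = 10.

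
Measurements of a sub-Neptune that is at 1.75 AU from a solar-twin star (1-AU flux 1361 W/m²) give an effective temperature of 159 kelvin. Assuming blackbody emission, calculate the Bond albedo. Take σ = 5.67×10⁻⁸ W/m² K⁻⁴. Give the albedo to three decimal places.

By the inverse-square law, S = 1361/1.75² = 444.4 W/m².
Energy balance: S(1−α)/4 = σT⁴, so 1−α = 4σT⁴/S.
σT⁴ = 36.24 W/m², so 4σT⁴ = 145.0 W/m².
1−α = 145.0/444.4 = 0.3262, so α = 0.6738.

0.674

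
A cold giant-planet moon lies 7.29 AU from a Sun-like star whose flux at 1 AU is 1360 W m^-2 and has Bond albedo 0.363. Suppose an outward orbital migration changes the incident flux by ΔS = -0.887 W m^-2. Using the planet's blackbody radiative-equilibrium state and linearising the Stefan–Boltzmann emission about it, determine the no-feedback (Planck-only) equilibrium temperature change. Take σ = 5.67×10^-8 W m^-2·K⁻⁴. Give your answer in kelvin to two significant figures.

-0.80 K

Irradiance scales as 1/d², so S = 1360 W m^-2 × (1/7.29)² = 25.59 W m^-2.
Reference equilibrium: T_e = [S(1−α)/(4σ)]^(1/4) = 92.08 K.
TOA radiative forcing: ΔF = (1−α)ΔS/4 = 0.637·(-0.887)/4 = -0.1413 W m^-2.
Planck response: λ_P = 4σT_e³ = 4·5.67×10⁻⁸·(92.08)³ = 0.1770 W m^-2/K.
ΔT₀ = ΔF/λ_P = -0.1413/0.1770 = -0.798 K.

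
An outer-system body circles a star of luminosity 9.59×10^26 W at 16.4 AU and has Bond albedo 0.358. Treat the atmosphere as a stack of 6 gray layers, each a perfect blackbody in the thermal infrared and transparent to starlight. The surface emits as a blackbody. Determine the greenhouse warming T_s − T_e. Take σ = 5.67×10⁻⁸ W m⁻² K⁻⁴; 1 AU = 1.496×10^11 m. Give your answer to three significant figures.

d = 16.4 × 1.496×10^11 m = 2.453×10^12 m.
Flux at the orbit: S = L/(4πd²) = 9.59×10^26/(4π·(2.45×10^12)²) = 12.68 W m⁻².
The effective emission temperature is T_e = [S(1−α)/(4σ)]^¼ = 77.40 K.
Surface: T_s = (7)^¼·T_e = 125.9 K.
Warming: T_s − T_e = 48.50 K.

48.5 kelvin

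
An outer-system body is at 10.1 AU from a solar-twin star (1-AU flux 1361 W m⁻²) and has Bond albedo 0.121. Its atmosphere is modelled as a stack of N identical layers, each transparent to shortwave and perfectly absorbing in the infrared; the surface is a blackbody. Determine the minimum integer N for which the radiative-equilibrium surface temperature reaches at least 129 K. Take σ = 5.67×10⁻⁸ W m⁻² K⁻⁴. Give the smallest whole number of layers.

By the inverse-square law, S = 1361/10.1² = 13.34 W m⁻².
The effective emission temperature is T_e = [S(1−α)/(4σ)]^¼ = 84.80 K.
Need (N+1)T_e⁴ ≥ T_s⁴, i.e. N+1 ≥ (129/84.80)⁴ = 5.355.
The minimum whole number is N = 5.

5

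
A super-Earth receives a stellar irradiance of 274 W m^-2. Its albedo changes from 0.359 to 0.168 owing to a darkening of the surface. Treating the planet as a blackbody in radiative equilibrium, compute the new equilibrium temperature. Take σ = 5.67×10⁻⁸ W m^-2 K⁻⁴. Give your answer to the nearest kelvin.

New equilibrium: T₂ = [(1−0.168)·274.0/(4σ)]^(1/4) = 178.1 K.

178 kelvin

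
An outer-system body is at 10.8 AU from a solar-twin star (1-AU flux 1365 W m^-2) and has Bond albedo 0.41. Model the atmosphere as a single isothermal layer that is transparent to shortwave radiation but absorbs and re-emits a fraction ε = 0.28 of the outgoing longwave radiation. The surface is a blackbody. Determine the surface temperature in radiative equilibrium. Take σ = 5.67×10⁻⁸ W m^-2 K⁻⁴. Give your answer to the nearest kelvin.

77 kelvin

Flux at the orbit: S = 1365/(10.8)² = 11.70 W m^-2.
The planet radiates to space at T_e = [S(1−α)/(4σ)]^(1/4) = 74.28 K.
The surface balance (absorbed SW + ε·downward IR = σT_s⁴) with T_a⁴ = T_s⁴/2 reduces to T_s = T_e·[2/(2−ε)]^¼ = 77.13 K.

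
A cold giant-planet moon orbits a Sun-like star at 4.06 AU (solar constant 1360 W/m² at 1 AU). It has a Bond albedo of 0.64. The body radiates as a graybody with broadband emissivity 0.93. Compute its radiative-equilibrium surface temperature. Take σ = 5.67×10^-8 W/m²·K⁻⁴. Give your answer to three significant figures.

109 K

Irradiance scales as 1/d², so S = 1360 W/m² × (1/4.06)² = 82.51 W/m².
Absorbed flux (global mean): S(1−α)/4 = 82.51·0.36/4 = 7.426 W/m².
Equating to εσT⁴ with ε = 0.93: T = (7.426/0.93σ)^(1/4) = 108.9 K.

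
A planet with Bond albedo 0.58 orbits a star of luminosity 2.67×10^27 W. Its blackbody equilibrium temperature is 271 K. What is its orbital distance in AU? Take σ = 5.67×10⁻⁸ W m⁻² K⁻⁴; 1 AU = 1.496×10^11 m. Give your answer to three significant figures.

Required flux: S = 4σT⁴/(1−α) = 2913 W m⁻².
Then d = [L/(4πS)]^(1/2) = 2.701×10^11 m, i.e. 1.805 AU.

1.81 AU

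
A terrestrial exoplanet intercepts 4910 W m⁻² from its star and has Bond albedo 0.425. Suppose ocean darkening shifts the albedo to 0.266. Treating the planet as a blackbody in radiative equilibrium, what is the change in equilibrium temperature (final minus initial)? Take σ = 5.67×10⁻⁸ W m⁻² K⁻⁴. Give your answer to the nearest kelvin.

Initial: T₁ = [S(1−0.425)/(4σ)]^(1/4) = 334.0 K.
After:  T₂ = [4910·0.734/(4σ)]^(1/4) = 355.0 K.
Change: 355.0 − 334.0 = 21.02 K.

21 kelvin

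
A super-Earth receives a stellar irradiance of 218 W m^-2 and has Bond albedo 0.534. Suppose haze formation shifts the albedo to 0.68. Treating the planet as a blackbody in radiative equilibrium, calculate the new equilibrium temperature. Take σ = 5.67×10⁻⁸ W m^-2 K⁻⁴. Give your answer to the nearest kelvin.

New equilibrium: T₂ = [(1−0.68)·218.0/(4σ)]^(1/4) = 132.4 K.

132 kelvin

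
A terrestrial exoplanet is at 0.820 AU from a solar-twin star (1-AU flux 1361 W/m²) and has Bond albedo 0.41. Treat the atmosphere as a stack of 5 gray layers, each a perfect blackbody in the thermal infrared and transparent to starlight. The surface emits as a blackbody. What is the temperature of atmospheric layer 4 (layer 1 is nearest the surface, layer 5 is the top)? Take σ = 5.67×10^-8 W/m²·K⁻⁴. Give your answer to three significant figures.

Flux at the orbit: S = 1361/(0.820)² = 2024 W/m².
Top-of-atmosphere balance: σT_e⁴ = S(1−α)/4 = 298.6 W/m² → T_e = 269.4 K.
The net upward flux σT_e⁴ is constant between every pair of levels, so T_k⁴ = (N+1−k)T_e⁴.
T_4 = (2)^(1/4)·269.4 = 320.3 K.

320 kelvin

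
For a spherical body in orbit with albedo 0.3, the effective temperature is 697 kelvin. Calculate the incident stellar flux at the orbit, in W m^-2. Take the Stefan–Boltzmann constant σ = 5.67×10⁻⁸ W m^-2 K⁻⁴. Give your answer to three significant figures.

Invert the energy balance for S: S = 4σT⁴/(1−α).
The emitted flux is σT⁴ = 13380 W m^-2.
So S = 4×13380/(1−0.3) = 76470 W m^-2.

76500 W m^-2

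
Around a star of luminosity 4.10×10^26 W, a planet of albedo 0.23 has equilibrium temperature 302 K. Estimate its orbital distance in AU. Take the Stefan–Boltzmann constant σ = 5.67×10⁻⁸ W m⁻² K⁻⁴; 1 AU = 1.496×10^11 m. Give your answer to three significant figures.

The flux needed for this T is 4σT⁴/(1−0.23) = 2450 W m⁻².
Then d = [L/(4πS)]^(1/2) = 1.154×10^11 m, i.e. 0.7714 AU.

0.771 AU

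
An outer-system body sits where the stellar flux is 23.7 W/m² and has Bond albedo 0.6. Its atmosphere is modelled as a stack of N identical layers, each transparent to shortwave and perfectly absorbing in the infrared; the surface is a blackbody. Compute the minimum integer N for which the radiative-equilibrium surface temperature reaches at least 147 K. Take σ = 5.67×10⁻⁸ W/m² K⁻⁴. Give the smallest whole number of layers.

11

The effective emission temperature is T_e = [S(1−α)/(4σ)]^¼ = 80.41 K.
Since T_s⁴ = (N+1)T_e⁴, we need N ≥ (T_s/T_e)⁴ − 1 = 10.171.
So N ≥ 10.171; the smallest integer is N = 11.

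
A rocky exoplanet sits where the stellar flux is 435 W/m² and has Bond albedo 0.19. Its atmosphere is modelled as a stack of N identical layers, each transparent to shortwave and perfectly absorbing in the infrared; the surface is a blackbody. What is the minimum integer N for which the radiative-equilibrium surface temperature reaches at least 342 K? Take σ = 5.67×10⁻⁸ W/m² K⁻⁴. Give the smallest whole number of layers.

8

The effective emission temperature is T_e = [S(1−α)/(4σ)]^¼ = 198.5 K.
Need (N+1)T_e⁴ ≥ T_s⁴, i.e. N+1 ≥ (342/198.5)⁴ = 8.806.
So N ≥ 7.806; the smallest integer is N = 8.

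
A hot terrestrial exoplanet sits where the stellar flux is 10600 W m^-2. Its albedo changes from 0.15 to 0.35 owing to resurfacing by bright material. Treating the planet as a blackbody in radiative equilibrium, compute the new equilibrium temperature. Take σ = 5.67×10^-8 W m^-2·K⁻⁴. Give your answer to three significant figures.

417 K

T₂ = [S(1−α₂)/(4σ)]^(1/4) = [10600·0.65/(4σ)]^(1/4) = 417.5 K.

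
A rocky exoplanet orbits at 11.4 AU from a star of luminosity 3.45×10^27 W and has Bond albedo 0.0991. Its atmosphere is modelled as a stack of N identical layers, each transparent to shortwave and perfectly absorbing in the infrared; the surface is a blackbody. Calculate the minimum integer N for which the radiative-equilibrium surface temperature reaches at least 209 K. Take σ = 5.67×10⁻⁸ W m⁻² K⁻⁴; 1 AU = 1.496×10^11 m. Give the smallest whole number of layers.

5

Orbital distance: d = 11.4 AU = 1.705×10^12 m.
Flux at the orbit: S = L/(4πd²) = 3.45×10^27/(4π·(1.71×10^12)²) = 94.39 W m⁻².
OLR = S(1−α)/4 = 21.26 W m⁻²; the top layer radiates at T_e = 139.2 K.
Since T_s⁴ = (N+1)T_e⁴, we need N ≥ (T_s/T_e)⁴ − 1 = 4.089.
The minimum whole number is N = 5.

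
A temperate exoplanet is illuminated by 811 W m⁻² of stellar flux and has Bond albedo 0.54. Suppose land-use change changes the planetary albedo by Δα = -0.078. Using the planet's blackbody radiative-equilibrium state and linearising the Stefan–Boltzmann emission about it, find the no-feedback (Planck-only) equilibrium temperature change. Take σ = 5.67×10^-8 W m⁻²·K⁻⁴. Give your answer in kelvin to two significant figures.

8.5 kelvin

Reference equilibrium: T_e = [S(1−α)/(4σ)]^(1/4) = 201.4 K.
ΔF = −(S/4)Δα = −(811.0/4)×(-0.078) = 15.81 W m⁻².
Planck response: λ_P = 4σT_e³ = 4·5.67×10⁻⁸·(201.4)³ = 1.852 W m⁻²/K.
ΔT₀ = ΔF/λ_P = 15.81/1.852 = 8.54 K.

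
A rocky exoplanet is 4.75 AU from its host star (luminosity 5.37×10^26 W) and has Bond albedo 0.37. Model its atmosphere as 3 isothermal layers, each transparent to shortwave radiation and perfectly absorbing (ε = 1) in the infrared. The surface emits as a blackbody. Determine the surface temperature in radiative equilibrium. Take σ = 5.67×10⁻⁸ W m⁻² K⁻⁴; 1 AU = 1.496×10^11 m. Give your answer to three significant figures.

175 K

d = 4.75 × 1.496×10^11 m = 7.106×10^11 m.
S = L/(4πd²) = 84.63 W m⁻².
Top-of-atmosphere balance: σT_e⁴ = S(1−α)/4 = 13.33 W m⁻² → T_e = 123.8 K.
Layer-by-layer balance gives σT_s⁴ = (N+1)σT_e⁴, so T_s = 4^¼·123.8 = 175.1 K.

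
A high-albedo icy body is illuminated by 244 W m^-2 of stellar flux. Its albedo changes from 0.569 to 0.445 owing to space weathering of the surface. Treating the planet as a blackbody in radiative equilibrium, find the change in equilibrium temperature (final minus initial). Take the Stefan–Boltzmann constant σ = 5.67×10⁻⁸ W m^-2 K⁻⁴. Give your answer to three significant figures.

9.58 K

Initial: T₁ = [S(1−0.569)/(4σ)]^(1/4) = 146.7 K.
Final:   T₂ = [S(1−0.445)/(4σ)]^(1/4) = 156.3 K.
Change: 156.3 − 146.7 = 9.576 K.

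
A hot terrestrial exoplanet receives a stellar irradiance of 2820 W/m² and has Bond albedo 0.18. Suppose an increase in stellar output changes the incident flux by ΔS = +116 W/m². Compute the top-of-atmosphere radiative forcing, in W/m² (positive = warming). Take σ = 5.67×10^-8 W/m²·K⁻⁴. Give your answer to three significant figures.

TOA radiative forcing: ΔF = (1−α)ΔS/4 = 0.82·(+116)/4 = 23.78 W/m².

23.8 W/m²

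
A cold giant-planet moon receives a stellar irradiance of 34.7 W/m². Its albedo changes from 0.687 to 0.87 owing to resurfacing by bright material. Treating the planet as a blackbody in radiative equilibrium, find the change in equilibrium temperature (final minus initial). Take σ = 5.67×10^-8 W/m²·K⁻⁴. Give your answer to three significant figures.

-16.4 kelvin

Initial: T₁ = [S(1−0.687)/(4σ)]^(1/4) = 83.19 K.
After:  T₂ = [34.70·0.13/(4σ)]^(1/4) = 66.78 K.
ΔT = T₂ − T₁ = -16.41 K.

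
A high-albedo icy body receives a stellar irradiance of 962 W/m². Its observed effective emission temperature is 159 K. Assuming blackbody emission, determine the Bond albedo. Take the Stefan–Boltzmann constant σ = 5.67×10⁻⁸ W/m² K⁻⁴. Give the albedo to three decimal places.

Rearranging the radiative balance, α = 1 − 4σT⁴/S.
σT⁴ = 36.24 W/m², so 4σT⁴ = 145.0 W/m².
Hence α = 1 − 145.0/962.0 = 0.8493.

0.849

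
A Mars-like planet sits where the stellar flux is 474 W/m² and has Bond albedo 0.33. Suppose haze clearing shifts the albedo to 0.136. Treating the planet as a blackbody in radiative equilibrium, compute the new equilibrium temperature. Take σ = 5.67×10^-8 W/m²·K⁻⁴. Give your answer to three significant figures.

206 K

T₂ = [S(1−α₂)/(4σ)]^(1/4) = [474.0·0.864/(4σ)]^(1/4) = 206.1 K.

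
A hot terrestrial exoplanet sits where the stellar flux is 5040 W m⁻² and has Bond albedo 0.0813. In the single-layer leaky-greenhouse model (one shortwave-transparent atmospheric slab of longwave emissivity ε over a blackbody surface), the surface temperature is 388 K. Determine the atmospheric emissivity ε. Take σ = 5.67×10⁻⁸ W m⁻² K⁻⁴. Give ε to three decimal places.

TOA balance gives T_e = 378.0 K.
T_s⁴ = T_e⁴·2/(2−ε) → ε = 2 − 2(T_e/T_s)⁴ = 2 − 2·(378.0/388)⁴ = 0.1984.

0.198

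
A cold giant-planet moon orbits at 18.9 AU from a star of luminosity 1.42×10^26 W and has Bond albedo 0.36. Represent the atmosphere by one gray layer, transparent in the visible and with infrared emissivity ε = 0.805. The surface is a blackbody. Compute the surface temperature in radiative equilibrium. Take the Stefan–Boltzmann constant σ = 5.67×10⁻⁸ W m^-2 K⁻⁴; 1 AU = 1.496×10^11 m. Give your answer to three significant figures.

50.8 K

Orbital distance: d = 18.9 AU = 2.827×10^12 m.
S = L/(4πd²) = 1.413 W m^-2.
Effective emission temperature (TOA balance): σT_e⁴ = S(1−α)/4 = 0.2262 W m^-2 → T_e = 44.69 K.
For a single slab of emissivity ε, T_s⁴ = 2T_e⁴/(2−ε); thus T_s = 44.69·(1.674)^(1/4) = 50.83 K.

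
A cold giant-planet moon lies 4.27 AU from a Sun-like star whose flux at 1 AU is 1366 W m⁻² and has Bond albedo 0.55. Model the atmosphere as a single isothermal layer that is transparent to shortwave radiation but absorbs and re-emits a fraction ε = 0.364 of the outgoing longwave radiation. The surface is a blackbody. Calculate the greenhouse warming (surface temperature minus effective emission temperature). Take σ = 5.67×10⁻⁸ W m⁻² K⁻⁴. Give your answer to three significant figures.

By the inverse-square law, S = 1366/4.27² = 74.92 W m⁻².
At the top of the atmosphere, σT_e⁴ = S(1−α)/4 = 8.428 W m⁻², giving T_e = 110.4 K.
The surface balance (absorbed SW + ε·downward IR = σT_s⁴) with T_a⁴ = T_s⁴/2 reduces to T_s = T_e·[2/(2−ε)]^¼ = 116.1 K.
Greenhouse warming: T_s − T_e = 5.687 K.

5.69 K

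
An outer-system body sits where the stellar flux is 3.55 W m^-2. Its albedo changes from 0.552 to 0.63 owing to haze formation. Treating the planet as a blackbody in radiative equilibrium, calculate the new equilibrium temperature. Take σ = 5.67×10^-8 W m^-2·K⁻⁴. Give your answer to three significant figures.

49.1 kelvin

New equilibrium: T₂ = [(1−0.63)·3.550/(4σ)]^(1/4) = 49.06 K.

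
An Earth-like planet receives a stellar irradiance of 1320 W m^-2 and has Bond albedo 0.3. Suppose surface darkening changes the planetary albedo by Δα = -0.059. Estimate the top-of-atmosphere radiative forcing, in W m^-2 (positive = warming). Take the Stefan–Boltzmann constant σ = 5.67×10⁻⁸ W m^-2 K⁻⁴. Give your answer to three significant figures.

19.5 W m^-2

TOA radiative forcing: ΔF = −S·Δα/4 = −1320·(-0.059)/4 = 19.47 W m^-2.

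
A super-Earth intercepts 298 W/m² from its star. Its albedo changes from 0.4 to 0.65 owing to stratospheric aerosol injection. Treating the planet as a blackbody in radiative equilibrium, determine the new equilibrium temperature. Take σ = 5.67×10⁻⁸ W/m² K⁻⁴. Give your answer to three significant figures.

New equilibrium: T₂ = [(1−0.65)·298.0/(4σ)]^(1/4) = 146.4 K.

146 K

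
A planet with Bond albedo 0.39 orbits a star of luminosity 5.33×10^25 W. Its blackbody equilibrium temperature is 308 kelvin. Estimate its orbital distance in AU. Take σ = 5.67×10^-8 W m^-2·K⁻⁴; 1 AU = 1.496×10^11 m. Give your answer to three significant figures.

0.238 AU

The flux needed for this T is 4σT⁴/(1−0.39) = 3346 W m^-2.
Then d = [L/(4πS)]^(1/2) = 3.560×10^10 m, i.e. 0.2380 AU.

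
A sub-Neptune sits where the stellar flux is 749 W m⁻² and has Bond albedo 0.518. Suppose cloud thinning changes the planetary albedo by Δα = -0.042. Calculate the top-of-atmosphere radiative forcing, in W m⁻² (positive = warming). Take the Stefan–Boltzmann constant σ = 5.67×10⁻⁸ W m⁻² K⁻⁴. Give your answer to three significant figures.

7.86 W m⁻²

The change in absorbed flux is Δ[S(1−α)/4] = −SΔα/4 = 7.865 W m⁻².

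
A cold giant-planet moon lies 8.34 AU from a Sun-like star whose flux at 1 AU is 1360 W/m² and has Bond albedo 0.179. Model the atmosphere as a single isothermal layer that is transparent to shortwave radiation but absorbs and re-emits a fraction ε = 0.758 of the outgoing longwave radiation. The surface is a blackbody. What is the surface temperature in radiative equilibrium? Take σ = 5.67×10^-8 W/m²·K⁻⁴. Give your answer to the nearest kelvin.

Irradiance scales as 1/d², so S = 1360 W/m² × (1/8.34)² = 19.55 W/m².
Effective emission temperature (TOA balance): σT_e⁴ = S(1−α)/4 = 4.013 W/m² → T_e = 91.72 K.
Surface balance with a leaky layer gives σT_s⁴ = σT_e⁴·2/(2−ε), so T_s = T_e·[2/(2−0.758)]^(1/4) = 103.3 K.

103 kelvin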